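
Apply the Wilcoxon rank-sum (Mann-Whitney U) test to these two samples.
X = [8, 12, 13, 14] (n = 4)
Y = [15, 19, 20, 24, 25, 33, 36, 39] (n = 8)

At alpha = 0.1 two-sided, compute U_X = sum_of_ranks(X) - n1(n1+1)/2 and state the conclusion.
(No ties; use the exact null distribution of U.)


Step 1: Combine and sort all 12 observations; assign midranks.
sorted (value, group): (8,X), (12,X), (13,X), (14,X), (15,Y), (19,Y), (20,Y), (24,Y), (25,Y), (33,Y), (36,Y), (39,Y)
ranks: 8->1, 12->2, 13->3, 14->4, 15->5, 19->6, 20->7, 24->8, 25->9, 33->10, 36->11, 39->12
Step 2: Rank sum for X: R1 = 1 + 2 + 3 + 4 = 10.
Step 3: U_X = R1 - n1(n1+1)/2 = 10 - 4*5/2 = 10 - 10 = 0.
       U_Y = n1*n2 - U_X = 32 - 0 = 32.
Step 4: No ties, so the exact null distribution of U (based on enumerating the C(12,4) = 495 equally likely rank assignments) gives the two-sided p-value.
Step 5: p-value = 0.004040; compare to alpha = 0.1. reject H0.

U_X = 0, p = 0.004040, reject H0 at alpha = 0.1.


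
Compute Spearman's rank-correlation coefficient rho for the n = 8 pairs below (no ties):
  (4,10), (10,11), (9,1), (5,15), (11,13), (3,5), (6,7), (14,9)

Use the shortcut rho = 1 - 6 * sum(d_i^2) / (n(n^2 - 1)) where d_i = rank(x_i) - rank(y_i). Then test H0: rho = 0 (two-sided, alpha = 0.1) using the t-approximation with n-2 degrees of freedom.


Step 1: Rank x and y separately (midranks; no ties here).
rank(x): 4->2, 10->6, 9->5, 5->3, 11->7, 3->1, 6->4, 14->8
rank(y): 10->5, 11->6, 1->1, 15->8, 13->7, 5->2, 7->3, 9->4
Step 2: d_i = R_x(i) - R_y(i); compute d_i^2.
  (2-5)^2=9, (6-6)^2=0, (5-1)^2=16, (3-8)^2=25, (7-7)^2=0, (1-2)^2=1, (4-3)^2=1, (8-4)^2=16
sum(d^2) = 68.
Step 3: rho = 1 - 6*68 / (8*(8^2 - 1)) = 1 - 408/504 = 0.190476.
Step 4: Under H0, t = rho * sqrt((n-2)/(1-rho^2)) = 0.4753 ~ t(6).
Step 5: Two-sided p-value from the t-distribution with 6 df = 0.651401.
Step 6: alpha = 0.1. fail to reject H0.

rho = 0.1905, p = 0.651401, fail to reject H0 at alpha = 0.1.


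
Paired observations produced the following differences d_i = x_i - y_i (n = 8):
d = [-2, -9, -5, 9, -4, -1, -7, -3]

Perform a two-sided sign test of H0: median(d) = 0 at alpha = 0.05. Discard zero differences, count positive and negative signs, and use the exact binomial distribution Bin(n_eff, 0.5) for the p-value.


Step 1: Discard zero differences. Original n = 8; n_eff = number of nonzero differences = 8.
Nonzero differences (with sign): -2, -9, -5, +9, -4, -1, -7, -3
Step 2: Count signs: positive = 1, negative = 7.
Step 3: Under H0: P(positive) = 0.5, so the number of positives S ~ Bin(8, 0.5).
Step 4: Two-sided exact p-value = sum of Bin(8,0.5) probabilities at or below the observed probability = 0.070312.
Step 5: alpha = 0.05. fail to reject H0.

n_eff = 8, pos = 1, neg = 7, p = 0.070312, fail to reject H0.


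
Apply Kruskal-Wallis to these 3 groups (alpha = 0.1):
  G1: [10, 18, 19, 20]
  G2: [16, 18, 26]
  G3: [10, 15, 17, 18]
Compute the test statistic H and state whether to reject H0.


Step 1: Combine all N = 11 observations and assign midranks.
sorted (value, group, rank): (10,G1,1.5), (10,G3,1.5), (15,G3,3), (16,G2,4), (17,G3,5), (18,G1,7), (18,G2,7), (18,G3,7), (19,G1,9), (20,G1,10), (26,G2,11)
Step 2: Sum ranks within each group.
R_1 = 27.5 (n_1 = 4)
R_2 = 22 (n_2 = 3)
R_3 = 16.5 (n_3 = 4)
Step 3: H = 12/(N(N+1)) * sum(R_i^2/n_i) - 3(N+1)
     = 12/(11*12) * (27.5^2/4 + 22^2/3 + 16.5^2/4) - 3*12
     = 0.090909 * 418.458 - 36
     = 2.041667.
Step 4: Ties present; correction factor C = 1 - 30/(11^3 - 11) = 0.977273. Corrected H = 2.041667 / 0.977273 = 2.089147.
Step 5: Under H0, H ~ chi^2(2); p-value = 0.351842.
Step 6: alpha = 0.1. fail to reject H0.

H = 2.0891, df = 2, p = 0.351842, fail to reject H0.


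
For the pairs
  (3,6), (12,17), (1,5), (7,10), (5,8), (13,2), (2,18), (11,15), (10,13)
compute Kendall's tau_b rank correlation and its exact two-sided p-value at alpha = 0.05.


Step 1: Enumerate the 36 unordered pairs (i,j) with i<j and classify each by sign(x_j-x_i) * sign(y_j-y_i).
  (1,2):dx=+9,dy=+11->C; (1,3):dx=-2,dy=-1->C; (1,4):dx=+4,dy=+4->C; (1,5):dx=+2,dy=+2->C
  (1,6):dx=+10,dy=-4->D; (1,7):dx=-1,dy=+12->D; (1,8):dx=+8,dy=+9->C; (1,9):dx=+7,dy=+7->C
  (2,3):dx=-11,dy=-12->C; (2,4):dx=-5,dy=-7->C; (2,5):dx=-7,dy=-9->C; (2,6):dx=+1,dy=-15->D
  (2,7):dx=-10,dy=+1->D; (2,8):dx=-1,dy=-2->C; (2,9):dx=-2,dy=-4->C; (3,4):dx=+6,dy=+5->C
  (3,5):dx=+4,dy=+3->C; (3,6):dx=+12,dy=-3->D; (3,7):dx=+1,dy=+13->C; (3,8):dx=+10,dy=+10->C
  (3,9):dx=+9,dy=+8->C; (4,5):dx=-2,dy=-2->C; (4,6):dx=+6,dy=-8->D; (4,7):dx=-5,dy=+8->D
  (4,8):dx=+4,dy=+5->C; (4,9):dx=+3,dy=+3->C; (5,6):dx=+8,dy=-6->D; (5,7):dx=-3,dy=+10->D
  (5,8):dx=+6,dy=+7->C; (5,9):dx=+5,dy=+5->C; (6,7):dx=-11,dy=+16->D; (6,8):dx=-2,dy=+13->D
  (6,9):dx=-3,dy=+11->D; (7,8):dx=+9,dy=-3->D; (7,9):dx=+8,dy=-5->D; (8,9):dx=-1,dy=-2->C
Step 2: C = 22, D = 14, total pairs = 36.
Step 3: tau = (C - D)/(n(n-1)/2) = (22 - 14)/36 = 0.222222.
Step 4: Exact two-sided p-value (enumerate n! = 362880 permutations of y under H0): p = 0.476709.
Step 5: alpha = 0.05. fail to reject H0.

tau_b = 0.2222 (C=22, D=14), p = 0.476709, fail to reject H0.


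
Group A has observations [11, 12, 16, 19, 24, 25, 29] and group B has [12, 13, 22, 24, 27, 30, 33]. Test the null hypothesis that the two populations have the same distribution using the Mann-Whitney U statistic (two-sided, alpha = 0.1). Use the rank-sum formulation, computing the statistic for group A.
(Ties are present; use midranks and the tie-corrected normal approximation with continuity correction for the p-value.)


Step 1: Combine and sort all 14 observations; assign midranks.
sorted (value, group): (11,X), (12,X), (12,Y), (13,Y), (16,X), (19,X), (22,Y), (24,X), (24,Y), (25,X), (27,Y), (29,X), (30,Y), (33,Y)
ranks: 11->1, 12->2.5, 12->2.5, 13->4, 16->5, 19->6, 22->7, 24->8.5, 24->8.5, 25->10, 27->11, 29->12, 30->13, 33->14
Step 2: Rank sum for X: R1 = 1 + 2.5 + 5 + 6 + 8.5 + 10 + 12 = 45.
Step 3: U_X = R1 - n1(n1+1)/2 = 45 - 7*8/2 = 45 - 28 = 17.
       U_Y = n1*n2 - U_X = 49 - 17 = 32.
Step 4: Ties are present, so use the tie-corrected normal approximation (with continuity correction) for the p-value.
Step 5: p-value = 0.370039; compare to alpha = 0.1. fail to reject H0.

U_X = 17, p = 0.370039, fail to reject H0 at alpha = 0.1.


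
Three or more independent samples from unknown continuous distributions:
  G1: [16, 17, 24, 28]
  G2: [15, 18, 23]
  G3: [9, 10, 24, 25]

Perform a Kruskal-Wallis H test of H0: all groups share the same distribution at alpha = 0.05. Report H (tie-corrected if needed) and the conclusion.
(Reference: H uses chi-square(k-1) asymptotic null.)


Step 1: Combine all N = 11 observations and assign midranks.
sorted (value, group, rank): (9,G3,1), (10,G3,2), (15,G2,3), (16,G1,4), (17,G1,5), (18,G2,6), (23,G2,7), (24,G1,8.5), (24,G3,8.5), (25,G3,10), (28,G1,11)
Step 2: Sum ranks within each group.
R_1 = 28.5 (n_1 = 4)
R_2 = 16 (n_2 = 3)
R_3 = 21.5 (n_3 = 4)
Step 3: H = 12/(N(N+1)) * sum(R_i^2/n_i) - 3(N+1)
     = 12/(11*12) * (28.5^2/4 + 16^2/3 + 21.5^2/4) - 3*12
     = 0.090909 * 403.958 - 36
     = 0.723485.
Step 4: Ties present; correction factor C = 1 - 6/(11^3 - 11) = 0.995455. Corrected H = 0.723485 / 0.995455 = 0.726788.
Step 5: Under H0, H ~ chi^2(2); p-value = 0.695312.
Step 6: alpha = 0.05. fail to reject H0.

H = 0.7268, df = 2, p = 0.695312, fail to reject H0.


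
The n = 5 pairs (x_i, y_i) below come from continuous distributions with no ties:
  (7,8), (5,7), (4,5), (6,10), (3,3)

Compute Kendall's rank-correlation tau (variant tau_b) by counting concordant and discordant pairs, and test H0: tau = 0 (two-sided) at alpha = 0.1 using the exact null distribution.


Step 1: Enumerate the 10 unordered pairs (i,j) with i<j and classify each by sign(x_j-x_i) * sign(y_j-y_i).
  (1,2):dx=-2,dy=-1->C; (1,3):dx=-3,dy=-3->C; (1,4):dx=-1,dy=+2->D; (1,5):dx=-4,dy=-5->C
  (2,3):dx=-1,dy=-2->C; (2,4):dx=+1,dy=+3->C; (2,5):dx=-2,dy=-4->C; (3,4):dx=+2,dy=+5->C
  (3,5):dx=-1,dy=-2->C; (4,5):dx=-3,dy=-7->C
Step 2: C = 9, D = 1, total pairs = 10.
Step 3: tau = (C - D)/(n(n-1)/2) = (9 - 1)/10 = 0.800000.
Step 4: Exact two-sided p-value (enumerate n! = 120 permutations of y under H0): p = 0.083333.
Step 5: alpha = 0.1. reject H0.

tau_b = 0.8000 (C=9, D=1), p = 0.083333, reject H0.


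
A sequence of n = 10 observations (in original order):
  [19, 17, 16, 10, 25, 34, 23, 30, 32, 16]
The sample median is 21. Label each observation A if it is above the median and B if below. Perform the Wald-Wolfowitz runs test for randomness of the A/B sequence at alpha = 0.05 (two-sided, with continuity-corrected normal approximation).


Step 1: Compute median = 21; label A = above, B = below.
Labels in order: BBBBAAAAAB  (n_A = 5, n_B = 5)
Step 2: Count runs R = 3.
Step 3: Under H0 (random ordering), E[R] = 2*n_A*n_B/(n_A+n_B) + 1 = 2*5*5/10 + 1 = 6.0000.
        Var[R] = 2*n_A*n_B*(2*n_A*n_B - n_A - n_B) / ((n_A+n_B)^2 * (n_A+n_B-1)) = 2000/900 = 2.2222.
        SD[R] = 1.4907.
Step 4: Continuity-corrected z = (R + 0.5 - E[R]) / SD[R] = (3 + 0.5 - 6.0000) / 1.4907 = -1.6771.
Step 5: Two-sided p-value via normal approximation = 2*(1 - Phi(|z|)) = 0.093533.
Step 6: alpha = 0.05. fail to reject H0.

R = 3, z = -1.6771, p = 0.093533, fail to reject H0.


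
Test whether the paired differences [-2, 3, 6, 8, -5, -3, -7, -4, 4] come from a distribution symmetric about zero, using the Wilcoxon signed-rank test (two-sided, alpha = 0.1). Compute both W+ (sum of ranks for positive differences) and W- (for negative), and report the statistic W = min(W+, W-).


Step 1: Drop any zero differences (none here) and take |d_i|.
|d| = [2, 3, 6, 8, 5, 3, 7, 4, 4]
Step 2: Midrank |d_i| (ties get averaged ranks).
ranks: |2|->1, |3|->2.5, |6|->7, |8|->9, |5|->6, |3|->2.5, |7|->8, |4|->4.5, |4|->4.5
Step 3: Attach original signs; sum ranks with positive sign and with negative sign.
W+ = 2.5 + 7 + 9 + 4.5 = 23
W- = 1 + 6 + 2.5 + 8 + 4.5 = 22
(Check: W+ + W- = 45 should equal n(n+1)/2 = 45.)
Step 4: Test statistic W = min(W+, W-) = 22.
Step 5: Ties in |d|, so use the tie-corrected normal approximation.
        E[W] = n(n+1)/4 = 9*10/4 = 22.5.
        Tie groups: |d|=3 (t=2), |d|=4 (t=2); sum(t^3 - t) = 12.
        Var[W] = n(n+1)(2n+1)/24 - sum(t^3-t)/48 = 1710/24 - 12/48 = 71.
        z = (W - E[W]) / sqrt(Var[W]) = (22 - 22.5) / 8.4261 = -0.0593.
        Two-sided p = 2*Phi(z) = 0.952682.
Step 6: alpha = 0.1. fail to reject H0.

W+ = 23, W- = 22, W = min = 22, p = 0.952682, fail to reject H0.


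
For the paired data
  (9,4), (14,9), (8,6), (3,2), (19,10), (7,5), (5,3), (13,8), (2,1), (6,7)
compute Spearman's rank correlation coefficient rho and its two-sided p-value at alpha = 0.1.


Step 1: Rank x and y separately (midranks; no ties here).
rank(x): 9->7, 14->9, 8->6, 3->2, 19->10, 7->5, 5->3, 13->8, 2->1, 6->4
rank(y): 4->4, 9->9, 6->6, 2->2, 10->10, 5->5, 3->3, 8->8, 1->1, 7->7
Step 2: d_i = R_x(i) - R_y(i); compute d_i^2.
  (7-4)^2=9, (9-9)^2=0, (6-6)^2=0, (2-2)^2=0, (10-10)^2=0, (5-5)^2=0, (3-3)^2=0, (8-8)^2=0, (1-1)^2=0, (4-7)^2=9
sum(d^2) = 18.
Step 3: rho = 1 - 6*18 / (10*(10^2 - 1)) = 1 - 108/990 = 0.890909.
Step 4: Under H0, t = rho * sqrt((n-2)/(1-rho^2)) = 5.5482 ~ t(8).
Step 5: Two-sided p-value from the t-distribution with 8 df = 0.000542.
Step 6: alpha = 0.1. reject H0.

rho = 0.8909, p = 0.000542, reject H0 at alpha = 0.1.


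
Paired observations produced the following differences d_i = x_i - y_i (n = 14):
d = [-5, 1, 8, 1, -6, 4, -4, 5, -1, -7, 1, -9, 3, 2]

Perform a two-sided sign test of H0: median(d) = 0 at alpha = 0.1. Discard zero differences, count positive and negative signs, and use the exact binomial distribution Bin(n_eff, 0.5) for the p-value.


Step 1: Discard zero differences. Original n = 14; n_eff = number of nonzero differences = 14.
Nonzero differences (with sign): -5, +1, +8, +1, -6, +4, -4, +5, -1, -7, +1, -9, +3, +2
Step 2: Count signs: positive = 8, negative = 6.
Step 3: Under H0: P(positive) = 0.5, so the number of positives S ~ Bin(14, 0.5).
Step 4: Two-sided exact p-value = sum of Bin(14,0.5) probabilities at or below the observed probability = 0.790527.
Step 5: alpha = 0.1. fail to reject H0.

n_eff = 14, pos = 8, neg = 6, p = 0.790527, fail to reject H0.


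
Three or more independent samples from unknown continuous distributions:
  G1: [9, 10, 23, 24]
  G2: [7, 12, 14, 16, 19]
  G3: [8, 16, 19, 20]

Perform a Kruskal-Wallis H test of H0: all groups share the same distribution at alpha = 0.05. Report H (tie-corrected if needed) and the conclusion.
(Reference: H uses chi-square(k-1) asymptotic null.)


Step 1: Combine all N = 13 observations and assign midranks.
sorted (value, group, rank): (7,G2,1), (8,G3,2), (9,G1,3), (10,G1,4), (12,G2,5), (14,G2,6), (16,G2,7.5), (16,G3,7.5), (19,G2,9.5), (19,G3,9.5), (20,G3,11), (23,G1,12), (24,G1,13)
Step 2: Sum ranks within each group.
R_1 = 32 (n_1 = 4)
R_2 = 29 (n_2 = 5)
R_3 = 30 (n_3 = 4)
Step 3: H = 12/(N(N+1)) * sum(R_i^2/n_i) - 3(N+1)
     = 12/(13*14) * (32^2/4 + 29^2/5 + 30^2/4) - 3*14
     = 0.065934 * 649.2 - 42
     = 0.804396.
Step 4: Ties present; correction factor C = 1 - 12/(13^3 - 13) = 0.994505. Corrected H = 0.804396 / 0.994505 = 0.808840.
Step 5: Under H0, H ~ chi^2(2); p-value = 0.667364.
Step 6: alpha = 0.05. fail to reject H0.

H = 0.8088, df = 2, p = 0.667364, fail to reject H0.


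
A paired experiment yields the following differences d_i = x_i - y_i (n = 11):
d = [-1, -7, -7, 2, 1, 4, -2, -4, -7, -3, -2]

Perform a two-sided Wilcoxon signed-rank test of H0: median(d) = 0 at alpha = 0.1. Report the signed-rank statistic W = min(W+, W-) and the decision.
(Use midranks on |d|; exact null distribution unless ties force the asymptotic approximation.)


Step 1: Drop any zero differences (none here) and take |d_i|.
|d| = [1, 7, 7, 2, 1, 4, 2, 4, 7, 3, 2]
Step 2: Midrank |d_i| (ties get averaged ranks).
ranks: |1|->1.5, |7|->10, |7|->10, |2|->4, |1|->1.5, |4|->7.5, |2|->4, |4|->7.5, |7|->10, |3|->6, |2|->4
Step 3: Attach original signs; sum ranks with positive sign and with negative sign.
W+ = 4 + 1.5 + 7.5 = 13
W- = 1.5 + 10 + 10 + 4 + 7.5 + 10 + 6 + 4 = 53
(Check: W+ + W- = 66 should equal n(n+1)/2 = 66.)
Step 4: Test statistic W = min(W+, W-) = 13.
Step 5: Ties in |d|, so use the tie-corrected normal approximation.
        E[W] = n(n+1)/4 = 11*12/4 = 33.
        Tie groups: |d|=1 (t=2), |d|=2 (t=3), |d|=4 (t=2), |d|=7 (t=3); sum(t^3 - t) = 60.
        Var[W] = n(n+1)(2n+1)/24 - sum(t^3-t)/48 = 3036/24 - 60/48 = 125.25.
        z = (W - E[W]) / sqrt(Var[W]) = (13 - 33) / 11.1915 = -1.7871.
        Two-sided p = 2*Phi(z) = 0.073926.
Step 6: alpha = 0.1. reject H0.

W+ = 13, W- = 53, W = min = 13, p = 0.073926, reject H0.


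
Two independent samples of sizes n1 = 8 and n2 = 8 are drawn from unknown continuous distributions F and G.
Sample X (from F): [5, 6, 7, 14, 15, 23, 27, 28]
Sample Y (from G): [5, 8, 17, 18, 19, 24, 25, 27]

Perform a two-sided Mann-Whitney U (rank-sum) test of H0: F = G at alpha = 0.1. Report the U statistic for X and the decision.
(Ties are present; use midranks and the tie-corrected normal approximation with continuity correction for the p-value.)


Step 1: Combine and sort all 16 observations; assign midranks.
sorted (value, group): (5,X), (5,Y), (6,X), (7,X), (8,Y), (14,X), (15,X), (17,Y), (18,Y), (19,Y), (23,X), (24,Y), (25,Y), (27,X), (27,Y), (28,X)
ranks: 5->1.5, 5->1.5, 6->3, 7->4, 8->5, 14->6, 15->7, 17->8, 18->9, 19->10, 23->11, 24->12, 25->13, 27->14.5, 27->14.5, 28->16
Step 2: Rank sum for X: R1 = 1.5 + 3 + 4 + 6 + 7 + 11 + 14.5 + 16 = 63.
Step 3: U_X = R1 - n1(n1+1)/2 = 63 - 8*9/2 = 63 - 36 = 27.
       U_Y = n1*n2 - U_X = 64 - 27 = 37.
Step 4: Ties are present, so use the tie-corrected normal approximation (with continuity correction) for the p-value.
Step 5: p-value = 0.636006; compare to alpha = 0.1. fail to reject H0.

U_X = 27, p = 0.636006, fail to reject H0 at alpha = 0.1.


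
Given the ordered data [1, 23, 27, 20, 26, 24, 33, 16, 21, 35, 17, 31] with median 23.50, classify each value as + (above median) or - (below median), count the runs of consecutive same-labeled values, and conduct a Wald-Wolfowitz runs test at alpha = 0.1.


Step 1: Compute median = 23.50; label A = above, B = below.
Labels in order: BBABAAABBABA  (n_A = 6, n_B = 6)
Step 2: Count runs R = 8.
Step 3: Under H0 (random ordering), E[R] = 2*n_A*n_B/(n_A+n_B) + 1 = 2*6*6/12 + 1 = 7.0000.
        Var[R] = 2*n_A*n_B*(2*n_A*n_B - n_A - n_B) / ((n_A+n_B)^2 * (n_A+n_B-1)) = 4320/1584 = 2.7273.
        SD[R] = 1.6514.
Step 4: Continuity-corrected z = (R - 0.5 - E[R]) / SD[R] = (8 - 0.5 - 7.0000) / 1.6514 = 0.3028.
Step 5: Two-sided p-value via normal approximation = 2*(1 - Phi(|z|)) = 0.762069.
Step 6: alpha = 0.1. fail to reject H0.

R = 8, z = 0.3028, p = 0.762069, fail to reject H0.


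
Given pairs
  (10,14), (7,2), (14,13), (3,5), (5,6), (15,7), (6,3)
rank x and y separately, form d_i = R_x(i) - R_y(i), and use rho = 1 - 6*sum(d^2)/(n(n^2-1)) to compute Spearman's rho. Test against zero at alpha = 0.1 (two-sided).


Step 1: Rank x and y separately (midranks; no ties here).
rank(x): 10->5, 7->4, 14->6, 3->1, 5->2, 15->7, 6->3
rank(y): 14->7, 2->1, 13->6, 5->3, 6->4, 7->5, 3->2
Step 2: d_i = R_x(i) - R_y(i); compute d_i^2.
  (5-7)^2=4, (4-1)^2=9, (6-6)^2=0, (1-3)^2=4, (2-4)^2=4, (7-5)^2=4, (3-2)^2=1
sum(d^2) = 26.
Step 3: rho = 1 - 6*26 / (7*(7^2 - 1)) = 1 - 156/336 = 0.535714.
Step 4: Under H0, t = rho * sqrt((n-2)/(1-rho^2)) = 1.4186 ~ t(5).
Step 5: Two-sided p-value from the t-distribution with 5 df = 0.215217.
Step 6: alpha = 0.1. fail to reject H0.

rho = 0.5357, p = 0.215217, fail to reject H0 at alpha = 0.1.


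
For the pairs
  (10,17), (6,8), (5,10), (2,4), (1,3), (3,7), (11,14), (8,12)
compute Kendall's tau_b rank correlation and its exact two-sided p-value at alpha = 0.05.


Step 1: Enumerate the 28 unordered pairs (i,j) with i<j and classify each by sign(x_j-x_i) * sign(y_j-y_i).
  (1,2):dx=-4,dy=-9->C; (1,3):dx=-5,dy=-7->C; (1,4):dx=-8,dy=-13->C; (1,5):dx=-9,dy=-14->C
  (1,6):dx=-7,dy=-10->C; (1,7):dx=+1,dy=-3->D; (1,8):dx=-2,dy=-5->C; (2,3):dx=-1,dy=+2->D
  (2,4):dx=-4,dy=-4->C; (2,5):dx=-5,dy=-5->C; (2,6):dx=-3,dy=-1->C; (2,7):dx=+5,dy=+6->C
  (2,8):dx=+2,dy=+4->C; (3,4):dx=-3,dy=-6->C; (3,5):dx=-4,dy=-7->C; (3,6):dx=-2,dy=-3->C
  (3,7):dx=+6,dy=+4->C; (3,8):dx=+3,dy=+2->C; (4,5):dx=-1,dy=-1->C; (4,6):dx=+1,dy=+3->C
  (4,7):dx=+9,dy=+10->C; (4,8):dx=+6,dy=+8->C; (5,6):dx=+2,dy=+4->C; (5,7):dx=+10,dy=+11->C
  (5,8):dx=+7,dy=+9->C; (6,7):dx=+8,dy=+7->C; (6,8):dx=+5,dy=+5->C; (7,8):dx=-3,dy=-2->C
Step 2: C = 26, D = 2, total pairs = 28.
Step 3: tau = (C - D)/(n(n-1)/2) = (26 - 2)/28 = 0.857143.
Step 4: Exact two-sided p-value (enumerate n! = 40320 permutations of y under H0): p = 0.001736.
Step 5: alpha = 0.05. reject H0.

tau_b = 0.8571 (C=26, D=2), p = 0.001736, reject H0.


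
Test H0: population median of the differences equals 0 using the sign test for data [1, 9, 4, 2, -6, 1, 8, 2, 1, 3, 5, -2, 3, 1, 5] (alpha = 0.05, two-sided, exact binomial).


Step 1: Discard zero differences. Original n = 15; n_eff = number of nonzero differences = 15.
Nonzero differences (with sign): +1, +9, +4, +2, -6, +1, +8, +2, +1, +3, +5, -2, +3, +1, +5
Step 2: Count signs: positive = 13, negative = 2.
Step 3: Under H0: P(positive) = 0.5, so the number of positives S ~ Bin(15, 0.5).
Step 4: Two-sided exact p-value = sum of Bin(15,0.5) probabilities at or below the observed probability = 0.007385.
Step 5: alpha = 0.05. reject H0.

n_eff = 15, pos = 13, neg = 2, p = 0.007385, reject H0.


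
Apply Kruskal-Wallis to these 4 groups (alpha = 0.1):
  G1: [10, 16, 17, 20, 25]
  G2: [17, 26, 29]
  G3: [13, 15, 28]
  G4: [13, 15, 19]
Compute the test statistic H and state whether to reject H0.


Step 1: Combine all N = 14 observations and assign midranks.
sorted (value, group, rank): (10,G1,1), (13,G3,2.5), (13,G4,2.5), (15,G3,4.5), (15,G4,4.5), (16,G1,6), (17,G1,7.5), (17,G2,7.5), (19,G4,9), (20,G1,10), (25,G1,11), (26,G2,12), (28,G3,13), (29,G2,14)
Step 2: Sum ranks within each group.
R_1 = 35.5 (n_1 = 5)
R_2 = 33.5 (n_2 = 3)
R_3 = 20 (n_3 = 3)
R_4 = 16 (n_4 = 3)
Step 3: H = 12/(N(N+1)) * sum(R_i^2/n_i) - 3(N+1)
     = 12/(14*15) * (35.5^2/5 + 33.5^2/3 + 20^2/3 + 16^2/3) - 3*15
     = 0.057143 * 844.8 - 45
     = 3.274286.
Step 4: Ties present; correction factor C = 1 - 18/(14^3 - 14) = 0.993407. Corrected H = 3.274286 / 0.993407 = 3.296018.
Step 5: Under H0, H ~ chi^2(3); p-value = 0.348197.
Step 6: alpha = 0.1. fail to reject H0.

H = 3.2960, df = 3, p = 0.348197, fail to reject H0.


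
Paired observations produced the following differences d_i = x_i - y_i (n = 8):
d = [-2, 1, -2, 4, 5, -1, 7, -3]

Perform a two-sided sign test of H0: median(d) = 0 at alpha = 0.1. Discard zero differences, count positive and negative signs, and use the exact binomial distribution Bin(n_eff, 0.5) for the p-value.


Step 1: Discard zero differences. Original n = 8; n_eff = number of nonzero differences = 8.
Nonzero differences (with sign): -2, +1, -2, +4, +5, -1, +7, -3
Step 2: Count signs: positive = 4, negative = 4.
Step 3: Under H0: P(positive) = 0.5, so the number of positives S ~ Bin(8, 0.5).
Step 4: Two-sided exact p-value = sum of Bin(8,0.5) probabilities at or below the observed probability = 1.000000.
Step 5: alpha = 0.1. fail to reject H0.

n_eff = 8, pos = 4, neg = 4, p = 1.000000, fail to reject H0.


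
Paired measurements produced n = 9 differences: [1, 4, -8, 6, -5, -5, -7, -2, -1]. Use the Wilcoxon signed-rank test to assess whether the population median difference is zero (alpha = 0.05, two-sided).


Step 1: Drop any zero differences (none here) and take |d_i|.
|d| = [1, 4, 8, 6, 5, 5, 7, 2, 1]
Step 2: Midrank |d_i| (ties get averaged ranks).
ranks: |1|->1.5, |4|->4, |8|->9, |6|->7, |5|->5.5, |5|->5.5, |7|->8, |2|->3, |1|->1.5
Step 3: Attach original signs; sum ranks with positive sign and with negative sign.
W+ = 1.5 + 4 + 7 = 12.5
W- = 9 + 5.5 + 5.5 + 8 + 3 + 1.5 = 32.5
(Check: W+ + W- = 45 should equal n(n+1)/2 = 45.)
Step 4: Test statistic W = min(W+, W-) = 12.5.
Step 5: Ties in |d|, so use the tie-corrected normal approximation.
        E[W] = n(n+1)/4 = 9*10/4 = 22.5.
        Tie groups: |d|=1 (t=2), |d|=5 (t=2); sum(t^3 - t) = 12.
        Var[W] = n(n+1)(2n+1)/24 - sum(t^3-t)/48 = 1710/24 - 12/48 = 71.
        z = (W - E[W]) / sqrt(Var[W]) = (12.5 - 22.5) / 8.4261 = -1.1868.
        Two-sided p = 2*Phi(z) = 0.235314.
Step 6: alpha = 0.05. fail to reject H0.

W+ = 12.5, W- = 32.5, W = min = 12.5, p = 0.235314, fail to reject H0.


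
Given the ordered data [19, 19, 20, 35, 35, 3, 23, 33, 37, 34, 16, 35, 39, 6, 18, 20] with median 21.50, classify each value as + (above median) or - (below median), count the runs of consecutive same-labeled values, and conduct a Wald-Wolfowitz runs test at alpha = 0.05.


Step 1: Compute median = 21.50; label A = above, B = below.
Labels in order: BBBAABAAAABAABBB  (n_A = 8, n_B = 8)
Step 2: Count runs R = 7.
Step 3: Under H0 (random ordering), E[R] = 2*n_A*n_B/(n_A+n_B) + 1 = 2*8*8/16 + 1 = 9.0000.
        Var[R] = 2*n_A*n_B*(2*n_A*n_B - n_A - n_B) / ((n_A+n_B)^2 * (n_A+n_B-1)) = 14336/3840 = 3.7333.
        SD[R] = 1.9322.
Step 4: Continuity-corrected z = (R + 0.5 - E[R]) / SD[R] = (7 + 0.5 - 9.0000) / 1.9322 = -0.7763.
Step 5: Two-sided p-value via normal approximation = 2*(1 - Phi(|z|)) = 0.437558.
Step 6: alpha = 0.05. fail to reject H0.

R = 7, z = -0.7763, p = 0.437558, fail to reject H0.


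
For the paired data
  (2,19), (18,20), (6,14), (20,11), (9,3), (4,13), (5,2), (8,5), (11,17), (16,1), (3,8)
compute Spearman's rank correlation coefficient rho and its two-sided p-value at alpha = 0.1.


Step 1: Rank x and y separately (midranks; no ties here).
rank(x): 2->1, 18->10, 6->5, 20->11, 9->7, 4->3, 5->4, 8->6, 11->8, 16->9, 3->2
rank(y): 19->10, 20->11, 14->8, 11->6, 3->3, 13->7, 2->2, 5->4, 17->9, 1->1, 8->5
Step 2: d_i = R_x(i) - R_y(i); compute d_i^2.
  (1-10)^2=81, (10-11)^2=1, (5-8)^2=9, (11-6)^2=25, (7-3)^2=16, (3-7)^2=16, (4-2)^2=4, (6-4)^2=4, (8-9)^2=1, (9-1)^2=64, (2-5)^2=9
sum(d^2) = 230.
Step 3: rho = 1 - 6*230 / (11*(11^2 - 1)) = 1 - 1380/1320 = -0.045455.
Step 4: Under H0, t = rho * sqrt((n-2)/(1-rho^2)) = -0.1365 ~ t(9).
Step 5: Two-sided p-value from the t-distribution with 9 df = 0.894427.
Step 6: alpha = 0.1. fail to reject H0.

rho = -0.0455, p = 0.894427, fail to reject H0 at alpha = 0.1.


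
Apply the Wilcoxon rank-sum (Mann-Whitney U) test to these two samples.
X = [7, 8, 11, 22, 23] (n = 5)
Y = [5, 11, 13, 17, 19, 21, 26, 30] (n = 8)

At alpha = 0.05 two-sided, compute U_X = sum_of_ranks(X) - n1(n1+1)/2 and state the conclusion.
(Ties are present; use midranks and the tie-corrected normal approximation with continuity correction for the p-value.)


Step 1: Combine and sort all 13 observations; assign midranks.
sorted (value, group): (5,Y), (7,X), (8,X), (11,X), (11,Y), (13,Y), (17,Y), (19,Y), (21,Y), (22,X), (23,X), (26,Y), (30,Y)
ranks: 5->1, 7->2, 8->3, 11->4.5, 11->4.5, 13->6, 17->7, 19->8, 21->9, 22->10, 23->11, 26->12, 30->13
Step 2: Rank sum for X: R1 = 2 + 3 + 4.5 + 10 + 11 = 30.5.
Step 3: U_X = R1 - n1(n1+1)/2 = 30.5 - 5*6/2 = 30.5 - 15 = 15.5.
       U_Y = n1*n2 - U_X = 40 - 15.5 = 24.5.
Step 4: Ties are present, so use the tie-corrected normal approximation (with continuity correction) for the p-value.
Step 5: p-value = 0.557643; compare to alpha = 0.05. fail to reject H0.

U_X = 15.5, p = 0.557643, fail to reject H0 at alpha = 0.05.


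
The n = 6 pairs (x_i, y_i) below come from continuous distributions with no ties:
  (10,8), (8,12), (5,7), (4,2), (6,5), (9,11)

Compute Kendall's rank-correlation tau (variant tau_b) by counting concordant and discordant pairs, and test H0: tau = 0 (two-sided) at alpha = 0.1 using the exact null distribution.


Step 1: Enumerate the 15 unordered pairs (i,j) with i<j and classify each by sign(x_j-x_i) * sign(y_j-y_i).
  (1,2):dx=-2,dy=+4->D; (1,3):dx=-5,dy=-1->C; (1,4):dx=-6,dy=-6->C; (1,5):dx=-4,dy=-3->C
  (1,6):dx=-1,dy=+3->D; (2,3):dx=-3,dy=-5->C; (2,4):dx=-4,dy=-10->C; (2,5):dx=-2,dy=-7->C
  (2,6):dx=+1,dy=-1->D; (3,4):dx=-1,dy=-5->C; (3,5):dx=+1,dy=-2->D; (3,6):dx=+4,dy=+4->C
  (4,5):dx=+2,dy=+3->C; (4,6):dx=+5,dy=+9->C; (5,6):dx=+3,dy=+6->C
Step 2: C = 11, D = 4, total pairs = 15.
Step 3: tau = (C - D)/(n(n-1)/2) = (11 - 4)/15 = 0.466667.
Step 4: Exact two-sided p-value (enumerate n! = 720 permutations of y under H0): p = 0.272222.
Step 5: alpha = 0.1. fail to reject H0.

tau_b = 0.4667 (C=11, D=4), p = 0.272222, fail to reject H0.


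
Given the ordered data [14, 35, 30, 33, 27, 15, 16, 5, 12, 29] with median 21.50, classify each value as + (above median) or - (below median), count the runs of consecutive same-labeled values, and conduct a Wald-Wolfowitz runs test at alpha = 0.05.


Step 1: Compute median = 21.50; label A = above, B = below.
Labels in order: BAAAABBBBA  (n_A = 5, n_B = 5)
Step 2: Count runs R = 4.
Step 3: Under H0 (random ordering), E[R] = 2*n_A*n_B/(n_A+n_B) + 1 = 2*5*5/10 + 1 = 6.0000.
        Var[R] = 2*n_A*n_B*(2*n_A*n_B - n_A - n_B) / ((n_A+n_B)^2 * (n_A+n_B-1)) = 2000/900 = 2.2222.
        SD[R] = 1.4907.
Step 4: Continuity-corrected z = (R + 0.5 - E[R]) / SD[R] = (4 + 0.5 - 6.0000) / 1.4907 = -1.0062.
Step 5: Two-sided p-value via normal approximation = 2*(1 - Phi(|z|)) = 0.314305.
Step 6: alpha = 0.05. fail to reject H0.

R = 4, z = -1.0062, p = 0.314305, fail to reject H0.


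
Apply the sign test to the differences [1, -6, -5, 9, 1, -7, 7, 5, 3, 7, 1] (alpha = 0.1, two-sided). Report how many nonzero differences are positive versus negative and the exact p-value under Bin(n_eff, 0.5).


Step 1: Discard zero differences. Original n = 11; n_eff = number of nonzero differences = 11.
Nonzero differences (with sign): +1, -6, -5, +9, +1, -7, +7, +5, +3, +7, +1
Step 2: Count signs: positive = 8, negative = 3.
Step 3: Under H0: P(positive) = 0.5, so the number of positives S ~ Bin(11, 0.5).
Step 4: Two-sided exact p-value = sum of Bin(11,0.5) probabilities at or below the observed probability = 0.226562.
Step 5: alpha = 0.1. fail to reject H0.

n_eff = 11, pos = 8, neg = 3, p = 0.226562, fail to reject H0.


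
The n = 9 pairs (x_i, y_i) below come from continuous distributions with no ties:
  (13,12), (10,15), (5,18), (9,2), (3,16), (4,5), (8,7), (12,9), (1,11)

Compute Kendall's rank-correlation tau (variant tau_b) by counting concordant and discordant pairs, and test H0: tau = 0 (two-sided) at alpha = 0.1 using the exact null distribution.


Step 1: Enumerate the 36 unordered pairs (i,j) with i<j and classify each by sign(x_j-x_i) * sign(y_j-y_i).
  (1,2):dx=-3,dy=+3->D; (1,3):dx=-8,dy=+6->D; (1,4):dx=-4,dy=-10->C; (1,5):dx=-10,dy=+4->D
  (1,6):dx=-9,dy=-7->C; (1,7):dx=-5,dy=-5->C; (1,8):dx=-1,dy=-3->C; (1,9):dx=-12,dy=-1->C
  (2,3):dx=-5,dy=+3->D; (2,4):dx=-1,dy=-13->C; (2,5):dx=-7,dy=+1->D; (2,6):dx=-6,dy=-10->C
  (2,7):dx=-2,dy=-8->C; (2,8):dx=+2,dy=-6->D; (2,9):dx=-9,dy=-4->C; (3,4):dx=+4,dy=-16->D
  (3,5):dx=-2,dy=-2->C; (3,6):dx=-1,dy=-13->C; (3,7):dx=+3,dy=-11->D; (3,8):dx=+7,dy=-9->D
  (3,9):dx=-4,dy=-7->C; (4,5):dx=-6,dy=+14->D; (4,6):dx=-5,dy=+3->D; (4,7):dx=-1,dy=+5->D
  (4,8):dx=+3,dy=+7->C; (4,9):dx=-8,dy=+9->D; (5,6):dx=+1,dy=-11->D; (5,7):dx=+5,dy=-9->D
  (5,8):dx=+9,dy=-7->D; (5,9):dx=-2,dy=-5->C; (6,7):dx=+4,dy=+2->C; (6,8):dx=+8,dy=+4->C
  (6,9):dx=-3,dy=+6->D; (7,8):dx=+4,dy=+2->C; (7,9):dx=-7,dy=+4->D; (8,9):dx=-11,dy=+2->D
Step 2: C = 17, D = 19, total pairs = 36.
Step 3: tau = (C - D)/(n(n-1)/2) = (17 - 19)/36 = -0.055556.
Step 4: Exact two-sided p-value (enumerate n! = 362880 permutations of y under H0): p = 0.919455.
Step 5: alpha = 0.1. fail to reject H0.

tau_b = -0.0556 (C=17, D=19), p = 0.919455, fail to reject H0.


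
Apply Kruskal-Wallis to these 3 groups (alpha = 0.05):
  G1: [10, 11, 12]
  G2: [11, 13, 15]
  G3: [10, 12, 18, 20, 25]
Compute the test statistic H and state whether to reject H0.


Step 1: Combine all N = 11 observations and assign midranks.
sorted (value, group, rank): (10,G1,1.5), (10,G3,1.5), (11,G1,3.5), (11,G2,3.5), (12,G1,5.5), (12,G3,5.5), (13,G2,7), (15,G2,8), (18,G3,9), (20,G3,10), (25,G3,11)
Step 2: Sum ranks within each group.
R_1 = 10.5 (n_1 = 3)
R_2 = 18.5 (n_2 = 3)
R_3 = 37 (n_3 = 5)
Step 3: H = 12/(N(N+1)) * sum(R_i^2/n_i) - 3(N+1)
     = 12/(11*12) * (10.5^2/3 + 18.5^2/3 + 37^2/5) - 3*12
     = 0.090909 * 424.633 - 36
     = 2.603030.
Step 4: Ties present; correction factor C = 1 - 18/(11^3 - 11) = 0.986364. Corrected H = 2.603030 / 0.986364 = 2.639017.
Step 5: Under H0, H ~ chi^2(2); p-value = 0.267267.
Step 6: alpha = 0.05. fail to reject H0.

H = 2.6390, df = 2, p = 0.267267, fail to reject H0.


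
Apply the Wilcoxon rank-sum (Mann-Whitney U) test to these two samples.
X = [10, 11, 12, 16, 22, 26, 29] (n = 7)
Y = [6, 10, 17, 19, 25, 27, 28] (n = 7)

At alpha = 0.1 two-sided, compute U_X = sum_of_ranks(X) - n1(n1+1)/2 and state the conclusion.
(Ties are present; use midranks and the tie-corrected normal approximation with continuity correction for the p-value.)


Step 1: Combine and sort all 14 observations; assign midranks.
sorted (value, group): (6,Y), (10,X), (10,Y), (11,X), (12,X), (16,X), (17,Y), (19,Y), (22,X), (25,Y), (26,X), (27,Y), (28,Y), (29,X)
ranks: 6->1, 10->2.5, 10->2.5, 11->4, 12->5, 16->6, 17->7, 19->8, 22->9, 25->10, 26->11, 27->12, 28->13, 29->14
Step 2: Rank sum for X: R1 = 2.5 + 4 + 5 + 6 + 9 + 11 + 14 = 51.5.
Step 3: U_X = R1 - n1(n1+1)/2 = 51.5 - 7*8/2 = 51.5 - 28 = 23.5.
       U_Y = n1*n2 - U_X = 49 - 23.5 = 25.5.
Step 4: Ties are present, so use the tie-corrected normal approximation (with continuity correction) for the p-value.
Step 5: p-value = 0.949004; compare to alpha = 0.1. fail to reject H0.

U_X = 23.5, p = 0.949004, fail to reject H0 at alpha = 0.1.


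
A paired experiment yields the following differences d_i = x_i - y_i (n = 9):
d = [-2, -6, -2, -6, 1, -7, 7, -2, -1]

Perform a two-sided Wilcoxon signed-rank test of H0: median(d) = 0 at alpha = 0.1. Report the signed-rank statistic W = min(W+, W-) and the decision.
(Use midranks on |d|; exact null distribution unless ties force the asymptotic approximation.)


Step 1: Drop any zero differences (none here) and take |d_i|.
|d| = [2, 6, 2, 6, 1, 7, 7, 2, 1]
Step 2: Midrank |d_i| (ties get averaged ranks).
ranks: |2|->4, |6|->6.5, |2|->4, |6|->6.5, |1|->1.5, |7|->8.5, |7|->8.5, |2|->4, |1|->1.5
Step 3: Attach original signs; sum ranks with positive sign and with negative sign.
W+ = 1.5 + 8.5 = 10
W- = 4 + 6.5 + 4 + 6.5 + 8.5 + 4 + 1.5 = 35
(Check: W+ + W- = 45 should equal n(n+1)/2 = 45.)
Step 4: Test statistic W = min(W+, W-) = 10.
Step 5: Ties in |d|, so use the tie-corrected normal approximation.
        E[W] = n(n+1)/4 = 9*10/4 = 22.5.
        Tie groups: |d|=1 (t=2), |d|=2 (t=3), |d|=6 (t=2), |d|=7 (t=2); sum(t^3 - t) = 42.
        Var[W] = n(n+1)(2n+1)/24 - sum(t^3-t)/48 = 1710/24 - 42/48 = 70.375.
        z = (W - E[W]) / sqrt(Var[W]) = (10 - 22.5) / 8.3890 = -1.4900.
        Two-sided p = 2*Phi(z) = 0.136211.
Step 6: alpha = 0.1. fail to reject H0.

W+ = 10, W- = 35, W = min = 10, p = 0.136211, fail to reject H0.


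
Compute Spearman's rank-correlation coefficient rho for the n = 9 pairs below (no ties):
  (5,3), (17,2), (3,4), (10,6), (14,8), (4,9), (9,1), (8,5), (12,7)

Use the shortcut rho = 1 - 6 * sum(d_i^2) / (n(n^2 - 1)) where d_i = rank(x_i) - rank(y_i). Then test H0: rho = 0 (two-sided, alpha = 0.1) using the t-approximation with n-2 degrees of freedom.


Step 1: Rank x and y separately (midranks; no ties here).
rank(x): 5->3, 17->9, 3->1, 10->6, 14->8, 4->2, 9->5, 8->4, 12->7
rank(y): 3->3, 2->2, 4->4, 6->6, 8->8, 9->9, 1->1, 5->5, 7->7
Step 2: d_i = R_x(i) - R_y(i); compute d_i^2.
  (3-3)^2=0, (9-2)^2=49, (1-4)^2=9, (6-6)^2=0, (8-8)^2=0, (2-9)^2=49, (5-1)^2=16, (4-5)^2=1, (7-7)^2=0
sum(d^2) = 124.
Step 3: rho = 1 - 6*124 / (9*(9^2 - 1)) = 1 - 744/720 = -0.033333.
Step 4: Under H0, t = rho * sqrt((n-2)/(1-rho^2)) = -0.0882 ~ t(7).
Step 5: Two-sided p-value from the t-distribution with 7 df = 0.932157.
Step 6: alpha = 0.1. fail to reject H0.

rho = -0.0333, p = 0.932157, fail to reject H0 at alpha = 0.1.


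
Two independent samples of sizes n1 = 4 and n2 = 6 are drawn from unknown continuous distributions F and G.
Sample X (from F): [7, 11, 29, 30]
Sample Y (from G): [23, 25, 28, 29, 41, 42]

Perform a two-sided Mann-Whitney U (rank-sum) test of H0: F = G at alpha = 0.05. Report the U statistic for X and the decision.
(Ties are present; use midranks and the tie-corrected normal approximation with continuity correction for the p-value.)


Step 1: Combine and sort all 10 observations; assign midranks.
sorted (value, group): (7,X), (11,X), (23,Y), (25,Y), (28,Y), (29,X), (29,Y), (30,X), (41,Y), (42,Y)
ranks: 7->1, 11->2, 23->3, 25->4, 28->5, 29->6.5, 29->6.5, 30->8, 41->9, 42->10
Step 2: Rank sum for X: R1 = 1 + 2 + 6.5 + 8 = 17.5.
Step 3: U_X = R1 - n1(n1+1)/2 = 17.5 - 4*5/2 = 17.5 - 10 = 7.5.
       U_Y = n1*n2 - U_X = 24 - 7.5 = 16.5.
Step 4: Ties are present, so use the tie-corrected normal approximation (with continuity correction) for the p-value.
Step 5: p-value = 0.392330; compare to alpha = 0.05. fail to reject H0.

U_X = 7.5, p = 0.392330, fail to reject H0 at alpha = 0.05.


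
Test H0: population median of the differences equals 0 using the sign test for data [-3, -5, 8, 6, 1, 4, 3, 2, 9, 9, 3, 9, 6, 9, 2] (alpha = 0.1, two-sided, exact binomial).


Step 1: Discard zero differences. Original n = 15; n_eff = number of nonzero differences = 15.
Nonzero differences (with sign): -3, -5, +8, +6, +1, +4, +3, +2, +9, +9, +3, +9, +6, +9, +2
Step 2: Count signs: positive = 13, negative = 2.
Step 3: Under H0: P(positive) = 0.5, so the number of positives S ~ Bin(15, 0.5).
Step 4: Two-sided exact p-value = sum of Bin(15,0.5) probabilities at or below the observed probability = 0.007385.
Step 5: alpha = 0.1. reject H0.

n_eff = 15, pos = 13, neg = 2, p = 0.007385, reject H0.


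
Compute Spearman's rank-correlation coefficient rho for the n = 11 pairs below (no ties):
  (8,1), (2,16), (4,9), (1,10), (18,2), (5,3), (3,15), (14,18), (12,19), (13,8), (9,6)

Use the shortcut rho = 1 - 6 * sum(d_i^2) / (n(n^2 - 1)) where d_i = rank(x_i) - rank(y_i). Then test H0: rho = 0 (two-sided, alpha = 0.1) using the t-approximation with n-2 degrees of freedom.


Step 1: Rank x and y separately (midranks; no ties here).
rank(x): 8->6, 2->2, 4->4, 1->1, 18->11, 5->5, 3->3, 14->10, 12->8, 13->9, 9->7
rank(y): 1->1, 16->9, 9->6, 10->7, 2->2, 3->3, 15->8, 18->10, 19->11, 8->5, 6->4
Step 2: d_i = R_x(i) - R_y(i); compute d_i^2.
  (6-1)^2=25, (2-9)^2=49, (4-6)^2=4, (1-7)^2=36, (11-2)^2=81, (5-3)^2=4, (3-8)^2=25, (10-10)^2=0, (8-11)^2=9, (9-5)^2=16, (7-4)^2=9
sum(d^2) = 258.
Step 3: rho = 1 - 6*258 / (11*(11^2 - 1)) = 1 - 1548/1320 = -0.172727.
Step 4: Under H0, t = rho * sqrt((n-2)/(1-rho^2)) = -0.5261 ~ t(9).
Step 5: Two-sided p-value from the t-distribution with 9 df = 0.611542.
Step 6: alpha = 0.1. fail to reject H0.

rho = -0.1727, p = 0.611542, fail to reject H0 at alpha = 0.1.


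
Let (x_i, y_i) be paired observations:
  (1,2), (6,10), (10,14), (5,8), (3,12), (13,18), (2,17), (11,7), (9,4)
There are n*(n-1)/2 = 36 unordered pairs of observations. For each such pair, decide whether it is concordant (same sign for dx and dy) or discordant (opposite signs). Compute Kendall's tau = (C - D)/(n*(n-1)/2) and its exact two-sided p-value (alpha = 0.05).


Step 1: Enumerate the 36 unordered pairs (i,j) with i<j and classify each by sign(x_j-x_i) * sign(y_j-y_i).
  (1,2):dx=+5,dy=+8->C; (1,3):dx=+9,dy=+12->C; (1,4):dx=+4,dy=+6->C; (1,5):dx=+2,dy=+10->C
  (1,6):dx=+12,dy=+16->C; (1,7):dx=+1,dy=+15->C; (1,8):dx=+10,dy=+5->C; (1,9):dx=+8,dy=+2->C
  (2,3):dx=+4,dy=+4->C; (2,4):dx=-1,dy=-2->C; (2,5):dx=-3,dy=+2->D; (2,6):dx=+7,dy=+8->C
  (2,7):dx=-4,dy=+7->D; (2,8):dx=+5,dy=-3->D; (2,9):dx=+3,dy=-6->D; (3,4):dx=-5,dy=-6->C
  (3,5):dx=-7,dy=-2->C; (3,6):dx=+3,dy=+4->C; (3,7):dx=-8,dy=+3->D; (3,8):dx=+1,dy=-7->D
  (3,9):dx=-1,dy=-10->C; (4,5):dx=-2,dy=+4->D; (4,6):dx=+8,dy=+10->C; (4,7):dx=-3,dy=+9->D
  (4,8):dx=+6,dy=-1->D; (4,9):dx=+4,dy=-4->D; (5,6):dx=+10,dy=+6->C; (5,7):dx=-1,dy=+5->D
  (5,8):dx=+8,dy=-5->D; (5,9):dx=+6,dy=-8->D; (6,7):dx=-11,dy=-1->C; (6,8):dx=-2,dy=-11->C
  (6,9):dx=-4,dy=-14->C; (7,8):dx=+9,dy=-10->D; (7,9):dx=+7,dy=-13->D; (8,9):dx=-2,dy=-3->C
Step 2: C = 21, D = 15, total pairs = 36.
Step 3: tau = (C - D)/(n(n-1)/2) = (21 - 15)/36 = 0.166667.
Step 4: Exact two-sided p-value (enumerate n! = 362880 permutations of y under H0): p = 0.612202.
Step 5: alpha = 0.05. fail to reject H0.

tau_b = 0.1667 (C=21, D=15), p = 0.612202, fail to reject H0.


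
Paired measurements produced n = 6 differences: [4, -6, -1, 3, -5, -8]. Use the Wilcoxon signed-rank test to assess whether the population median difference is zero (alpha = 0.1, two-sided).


Step 1: Drop any zero differences (none here) and take |d_i|.
|d| = [4, 6, 1, 3, 5, 8]
Step 2: Midrank |d_i| (ties get averaged ranks).
ranks: |4|->3, |6|->5, |1|->1, |3|->2, |5|->4, |8|->6
Step 3: Attach original signs; sum ranks with positive sign and with negative sign.
W+ = 3 + 2 = 5
W- = 5 + 1 + 4 + 6 = 16
(Check: W+ + W- = 21 should equal n(n+1)/2 = 21.)
Step 4: Test statistic W = min(W+, W-) = 5.
Step 5: No ties, so the exact null distribution over the 2^6 = 64 sign assignments gives the two-sided p-value = 0.312500.
Step 6: alpha = 0.1. fail to reject H0.

W+ = 5, W- = 16, W = min = 5, p = 0.312500, fail to reject H0.


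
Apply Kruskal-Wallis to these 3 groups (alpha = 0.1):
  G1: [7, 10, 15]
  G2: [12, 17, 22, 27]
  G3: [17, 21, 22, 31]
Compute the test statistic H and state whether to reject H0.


Step 1: Combine all N = 11 observations and assign midranks.
sorted (value, group, rank): (7,G1,1), (10,G1,2), (12,G2,3), (15,G1,4), (17,G2,5.5), (17,G3,5.5), (21,G3,7), (22,G2,8.5), (22,G3,8.5), (27,G2,10), (31,G3,11)
Step 2: Sum ranks within each group.
R_1 = 7 (n_1 = 3)
R_2 = 27 (n_2 = 4)
R_3 = 32 (n_3 = 4)
Step 3: H = 12/(N(N+1)) * sum(R_i^2/n_i) - 3(N+1)
     = 12/(11*12) * (7^2/3 + 27^2/4 + 32^2/4) - 3*12
     = 0.090909 * 454.583 - 36
     = 5.325758.
Step 4: Ties present; correction factor C = 1 - 12/(11^3 - 11) = 0.990909. Corrected H = 5.325758 / 0.990909 = 5.374618.
Step 5: Under H0, H ~ chi^2(2); p-value = 0.068064.
Step 6: alpha = 0.1. reject H0.

H = 5.3746, df = 2, p = 0.068064, reject H0.


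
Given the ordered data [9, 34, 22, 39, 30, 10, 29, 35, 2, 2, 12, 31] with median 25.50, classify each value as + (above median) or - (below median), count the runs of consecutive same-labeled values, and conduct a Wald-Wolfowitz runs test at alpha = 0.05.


Step 1: Compute median = 25.50; label A = above, B = below.
Labels in order: BABAABAABBBA  (n_A = 6, n_B = 6)
Step 2: Count runs R = 8.
Step 3: Under H0 (random ordering), E[R] = 2*n_A*n_B/(n_A+n_B) + 1 = 2*6*6/12 + 1 = 7.0000.
        Var[R] = 2*n_A*n_B*(2*n_A*n_B - n_A - n_B) / ((n_A+n_B)^2 * (n_A+n_B-1)) = 4320/1584 = 2.7273.
        SD[R] = 1.6514.
Step 4: Continuity-corrected z = (R - 0.5 - E[R]) / SD[R] = (8 - 0.5 - 7.0000) / 1.6514 = 0.3028.
Step 5: Two-sided p-value via normal approximation = 2*(1 - Phi(|z|)) = 0.762069.
Step 6: alpha = 0.05. fail to reject H0.

R = 8, z = 0.3028, p = 0.762069, fail to reject H0.
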